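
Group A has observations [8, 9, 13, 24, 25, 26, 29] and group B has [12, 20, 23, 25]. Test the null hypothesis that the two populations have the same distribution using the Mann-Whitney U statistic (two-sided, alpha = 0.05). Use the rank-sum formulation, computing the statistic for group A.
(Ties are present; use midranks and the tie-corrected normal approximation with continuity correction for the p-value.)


Step 1: Combine and sort all 11 observations; assign midranks.
sorted (value, group): (8,X), (9,X), (12,Y), (13,X), (20,Y), (23,Y), (24,X), (25,X), (25,Y), (26,X), (29,X)
ranks: 8->1, 9->2, 12->3, 13->4, 20->5, 23->6, 24->7, 25->8.5, 25->8.5, 26->10, 29->11
Step 2: Rank sum for X: R1 = 1 + 2 + 4 + 7 + 8.5 + 10 + 11 = 43.5.
Step 3: U_X = R1 - n1(n1+1)/2 = 43.5 - 7*8/2 = 43.5 - 28 = 15.5.
       U_Y = n1*n2 - U_X = 28 - 15.5 = 12.5.
Step 4: Ties are present, so use the tie-corrected normal approximation (with continuity correction) for the p-value.
Step 5: p-value = 0.849769; compare to alpha = 0.05. fail to reject H0.

U_X = 15.5, p = 0.849769, fail to reject H0 at alpha = 0.05.


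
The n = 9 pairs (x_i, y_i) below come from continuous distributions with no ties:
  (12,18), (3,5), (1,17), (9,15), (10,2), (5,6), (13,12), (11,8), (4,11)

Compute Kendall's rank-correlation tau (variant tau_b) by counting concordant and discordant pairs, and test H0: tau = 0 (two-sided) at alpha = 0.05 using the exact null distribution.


Step 1: Enumerate the 36 unordered pairs (i,j) with i<j and classify each by sign(x_j-x_i) * sign(y_j-y_i).
  (1,2):dx=-9,dy=-13->C; (1,3):dx=-11,dy=-1->C; (1,4):dx=-3,dy=-3->C; (1,5):dx=-2,dy=-16->C
  (1,6):dx=-7,dy=-12->C; (1,7):dx=+1,dy=-6->D; (1,8):dx=-1,dy=-10->C; (1,9):dx=-8,dy=-7->C
  (2,3):dx=-2,dy=+12->D; (2,4):dx=+6,dy=+10->C; (2,5):dx=+7,dy=-3->D; (2,6):dx=+2,dy=+1->C
  (2,7):dx=+10,dy=+7->C; (2,8):dx=+8,dy=+3->C; (2,9):dx=+1,dy=+6->C; (3,4):dx=+8,dy=-2->D
  (3,5):dx=+9,dy=-15->D; (3,6):dx=+4,dy=-11->D; (3,7):dx=+12,dy=-5->D; (3,8):dx=+10,dy=-9->D
  (3,9):dx=+3,dy=-6->D; (4,5):dx=+1,dy=-13->D; (4,6):dx=-4,dy=-9->C; (4,7):dx=+4,dy=-3->D
  (4,8):dx=+2,dy=-7->D; (4,9):dx=-5,dy=-4->C; (5,6):dx=-5,dy=+4->D; (5,7):dx=+3,dy=+10->C
  (5,8):dx=+1,dy=+6->C; (5,9):dx=-6,dy=+9->D; (6,7):dx=+8,dy=+6->C; (6,8):dx=+6,dy=+2->C
  (6,9):dx=-1,dy=+5->D; (7,8):dx=-2,dy=-4->C; (7,9):dx=-9,dy=-1->C; (8,9):dx=-7,dy=+3->D
Step 2: C = 20, D = 16, total pairs = 36.
Step 3: tau = (C - D)/(n(n-1)/2) = (20 - 16)/36 = 0.111111.
Step 4: Exact two-sided p-value (enumerate n! = 362880 permutations of y under H0): p = 0.761414.
Step 5: alpha = 0.05. fail to reject H0.

tau_b = 0.1111 (C=20, D=16), p = 0.761414, fail to reject H0.


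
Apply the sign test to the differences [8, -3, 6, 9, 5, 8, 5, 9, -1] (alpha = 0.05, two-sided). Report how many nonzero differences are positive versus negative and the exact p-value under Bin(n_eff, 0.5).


Step 1: Discard zero differences. Original n = 9; n_eff = number of nonzero differences = 9.
Nonzero differences (with sign): +8, -3, +6, +9, +5, +8, +5, +9, -1
Step 2: Count signs: positive = 7, negative = 2.
Step 3: Under H0: P(positive) = 0.5, so the number of positives S ~ Bin(9, 0.5).
Step 4: Two-sided exact p-value = sum of Bin(9,0.5) probabilities at or below the observed probability = 0.179688.
Step 5: alpha = 0.05. fail to reject H0.

n_eff = 9, pos = 7, neg = 2, p = 0.179688, fail to reject H0.


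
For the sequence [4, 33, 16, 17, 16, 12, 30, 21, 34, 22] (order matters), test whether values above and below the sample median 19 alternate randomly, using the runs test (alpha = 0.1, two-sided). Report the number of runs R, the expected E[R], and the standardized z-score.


Step 1: Compute median = 19; label A = above, B = below.
Labels in order: BABBBBAAAA  (n_A = 5, n_B = 5)
Step 2: Count runs R = 4.
Step 3: Under H0 (random ordering), E[R] = 2*n_A*n_B/(n_A+n_B) + 1 = 2*5*5/10 + 1 = 6.0000.
        Var[R] = 2*n_A*n_B*(2*n_A*n_B - n_A - n_B) / ((n_A+n_B)^2 * (n_A+n_B-1)) = 2000/900 = 2.2222.
        SD[R] = 1.4907.
Step 4: Continuity-corrected z = (R + 0.5 - E[R]) / SD[R] = (4 + 0.5 - 6.0000) / 1.4907 = -1.0062.
Step 5: Two-sided p-value via normal approximation = 2*(1 - Phi(|z|)) = 0.314305.
Step 6: alpha = 0.1. fail to reject H0.

R = 4, z = -1.0062, p = 0.314305, fail to reject H0.


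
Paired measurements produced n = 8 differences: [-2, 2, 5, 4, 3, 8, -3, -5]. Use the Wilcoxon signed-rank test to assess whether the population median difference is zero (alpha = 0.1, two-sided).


Step 1: Drop any zero differences (none here) and take |d_i|.
|d| = [2, 2, 5, 4, 3, 8, 3, 5]
Step 2: Midrank |d_i| (ties get averaged ranks).
ranks: |2|->1.5, |2|->1.5, |5|->6.5, |4|->5, |3|->3.5, |8|->8, |3|->3.5, |5|->6.5
Step 3: Attach original signs; sum ranks with positive sign and with negative sign.
W+ = 1.5 + 6.5 + 5 + 3.5 + 8 = 24.5
W- = 1.5 + 3.5 + 6.5 = 11.5
(Check: W+ + W- = 36 should equal n(n+1)/2 = 36.)
Step 4: Test statistic W = min(W+, W-) = 11.5.
Step 5: Ties in |d|, so use the tie-corrected normal approximation.
        E[W] = n(n+1)/4 = 8*9/4 = 18.
        Tie groups: |d|=2 (t=2), |d|=3 (t=2), |d|=5 (t=2); sum(t^3 - t) = 18.
        Var[W] = n(n+1)(2n+1)/24 - sum(t^3-t)/48 = 1224/24 - 18/48 = 50.625.
        z = (W - E[W]) / sqrt(Var[W]) = (11.5 - 18) / 7.1151 = -0.9135.
        Two-sided p = 2*Phi(z) = 0.360955.
Step 6: alpha = 0.1. fail to reject H0.

W+ = 24.5, W- = 11.5, W = min = 11.5, p = 0.360955, fail to reject H0.


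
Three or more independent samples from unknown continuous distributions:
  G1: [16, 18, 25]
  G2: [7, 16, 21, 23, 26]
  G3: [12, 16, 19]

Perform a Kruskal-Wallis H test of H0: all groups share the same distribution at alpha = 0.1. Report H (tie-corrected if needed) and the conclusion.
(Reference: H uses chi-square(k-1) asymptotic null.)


Step 1: Combine all N = 11 observations and assign midranks.
sorted (value, group, rank): (7,G2,1), (12,G3,2), (16,G1,4), (16,G2,4), (16,G3,4), (18,G1,6), (19,G3,7), (21,G2,8), (23,G2,9), (25,G1,10), (26,G2,11)
Step 2: Sum ranks within each group.
R_1 = 20 (n_1 = 3)
R_2 = 33 (n_2 = 5)
R_3 = 13 (n_3 = 3)
Step 3: H = 12/(N(N+1)) * sum(R_i^2/n_i) - 3(N+1)
     = 12/(11*12) * (20^2/3 + 33^2/5 + 13^2/3) - 3*12
     = 0.090909 * 407.467 - 36
     = 1.042424.
Step 4: Ties present; correction factor C = 1 - 24/(11^3 - 11) = 0.981818. Corrected H = 1.042424 / 0.981818 = 1.061728.
Step 5: Under H0, H ~ chi^2(2); p-value = 0.588097.
Step 6: alpha = 0.1. fail to reject H0.

H = 1.0617, df = 2, p = 0.588097, fail to reject H0.


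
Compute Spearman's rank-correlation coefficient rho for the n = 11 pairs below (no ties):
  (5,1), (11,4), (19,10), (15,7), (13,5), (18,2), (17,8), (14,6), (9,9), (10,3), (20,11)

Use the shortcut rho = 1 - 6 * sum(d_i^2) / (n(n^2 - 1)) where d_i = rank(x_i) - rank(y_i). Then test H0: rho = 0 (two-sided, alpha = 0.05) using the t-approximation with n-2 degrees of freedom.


Step 1: Rank x and y separately (midranks; no ties here).
rank(x): 5->1, 11->4, 19->10, 15->7, 13->5, 18->9, 17->8, 14->6, 9->2, 10->3, 20->11
rank(y): 1->1, 4->4, 10->10, 7->7, 5->5, 2->2, 8->8, 6->6, 9->9, 3->3, 11->11
Step 2: d_i = R_x(i) - R_y(i); compute d_i^2.
  (1-1)^2=0, (4-4)^2=0, (10-10)^2=0, (7-7)^2=0, (5-5)^2=0, (9-2)^2=49, (8-8)^2=0, (6-6)^2=0, (2-9)^2=49, (3-3)^2=0, (11-11)^2=0
sum(d^2) = 98.
Step 3: rho = 1 - 6*98 / (11*(11^2 - 1)) = 1 - 588/1320 = 0.554545.
Step 4: Under H0, t = rho * sqrt((n-2)/(1-rho^2)) = 1.9992 ~ t(9).
Step 5: Two-sided p-value from the t-distribution with 9 df = 0.076652.
Step 6: alpha = 0.05. fail to reject H0.

rho = 0.5545, p = 0.076652, fail to reject H0 at alpha = 0.05.


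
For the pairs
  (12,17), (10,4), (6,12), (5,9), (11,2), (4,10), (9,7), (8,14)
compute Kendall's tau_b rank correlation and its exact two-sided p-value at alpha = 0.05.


Step 1: Enumerate the 28 unordered pairs (i,j) with i<j and classify each by sign(x_j-x_i) * sign(y_j-y_i).
  (1,2):dx=-2,dy=-13->C; (1,3):dx=-6,dy=-5->C; (1,4):dx=-7,dy=-8->C; (1,5):dx=-1,dy=-15->C
  (1,6):dx=-8,dy=-7->C; (1,7):dx=-3,dy=-10->C; (1,8):dx=-4,dy=-3->C; (2,3):dx=-4,dy=+8->D
  (2,4):dx=-5,dy=+5->D; (2,5):dx=+1,dy=-2->D; (2,6):dx=-6,dy=+6->D; (2,7):dx=-1,dy=+3->D
  (2,8):dx=-2,dy=+10->D; (3,4):dx=-1,dy=-3->C; (3,5):dx=+5,dy=-10->D; (3,6):dx=-2,dy=-2->C
  (3,7):dx=+3,dy=-5->D; (3,8):dx=+2,dy=+2->C; (4,5):dx=+6,dy=-7->D; (4,6):dx=-1,dy=+1->D
  (4,7):dx=+4,dy=-2->D; (4,8):dx=+3,dy=+5->C; (5,6):dx=-7,dy=+8->D; (5,7):dx=-2,dy=+5->D
  (5,8):dx=-3,dy=+12->D; (6,7):dx=+5,dy=-3->D; (6,8):dx=+4,dy=+4->C; (7,8):dx=-1,dy=+7->D
Step 2: C = 12, D = 16, total pairs = 28.
Step 3: tau = (C - D)/(n(n-1)/2) = (12 - 16)/28 = -0.142857.
Step 4: Exact two-sided p-value (enumerate n! = 40320 permutations of y under H0): p = 0.719544.
Step 5: alpha = 0.05. fail to reject H0.

tau_b = -0.1429 (C=12, D=16), p = 0.719544, fail to reject H0.


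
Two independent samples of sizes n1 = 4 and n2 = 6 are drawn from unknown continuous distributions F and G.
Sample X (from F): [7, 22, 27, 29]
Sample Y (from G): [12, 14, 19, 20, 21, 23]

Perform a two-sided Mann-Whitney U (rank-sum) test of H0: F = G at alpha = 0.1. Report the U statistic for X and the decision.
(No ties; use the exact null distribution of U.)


Step 1: Combine and sort all 10 observations; assign midranks.
sorted (value, group): (7,X), (12,Y), (14,Y), (19,Y), (20,Y), (21,Y), (22,X), (23,Y), (27,X), (29,X)
ranks: 7->1, 12->2, 14->3, 19->4, 20->5, 21->6, 22->7, 23->8, 27->9, 29->10
Step 2: Rank sum for X: R1 = 1 + 7 + 9 + 10 = 27.
Step 3: U_X = R1 - n1(n1+1)/2 = 27 - 4*5/2 = 27 - 10 = 17.
       U_Y = n1*n2 - U_X = 24 - 17 = 7.
Step 4: No ties, so the exact null distribution of U (based on enumerating the C(10,4) = 210 equally likely rank assignments) gives the two-sided p-value.
Step 5: p-value = 0.352381; compare to alpha = 0.1. fail to reject H0.

U_X = 17, p = 0.352381, fail to reject H0 at alpha = 0.1.


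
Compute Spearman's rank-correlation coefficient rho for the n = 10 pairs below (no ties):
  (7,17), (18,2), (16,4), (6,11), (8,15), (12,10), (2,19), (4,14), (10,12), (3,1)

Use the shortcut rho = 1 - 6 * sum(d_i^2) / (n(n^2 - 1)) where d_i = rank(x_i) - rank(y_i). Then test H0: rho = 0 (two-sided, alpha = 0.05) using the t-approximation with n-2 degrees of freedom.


Step 1: Rank x and y separately (midranks; no ties here).
rank(x): 7->5, 18->10, 16->9, 6->4, 8->6, 12->8, 2->1, 4->3, 10->7, 3->2
rank(y): 17->9, 2->2, 4->3, 11->5, 15->8, 10->4, 19->10, 14->7, 12->6, 1->1
Step 2: d_i = R_x(i) - R_y(i); compute d_i^2.
  (5-9)^2=16, (10-2)^2=64, (9-3)^2=36, (4-5)^2=1, (6-8)^2=4, (8-4)^2=16, (1-10)^2=81, (3-7)^2=16, (7-6)^2=1, (2-1)^2=1
sum(d^2) = 236.
Step 3: rho = 1 - 6*236 / (10*(10^2 - 1)) = 1 - 1416/990 = -0.430303.
Step 4: Under H0, t = rho * sqrt((n-2)/(1-rho^2)) = -1.3483 ~ t(8).
Step 5: Two-sided p-value from the t-distribution with 8 df = 0.214492.
Step 6: alpha = 0.05. fail to reject H0.

rho = -0.4303, p = 0.214492, fail to reject H0 at alpha = 0.05.


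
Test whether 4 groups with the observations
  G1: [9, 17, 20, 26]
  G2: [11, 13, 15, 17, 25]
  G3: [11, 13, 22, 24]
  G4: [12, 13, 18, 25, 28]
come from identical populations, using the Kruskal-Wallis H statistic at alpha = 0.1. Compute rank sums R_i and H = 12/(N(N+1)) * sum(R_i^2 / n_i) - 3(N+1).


Step 1: Combine all N = 18 observations and assign midranks.
sorted (value, group, rank): (9,G1,1), (11,G2,2.5), (11,G3,2.5), (12,G4,4), (13,G2,6), (13,G3,6), (13,G4,6), (15,G2,8), (17,G1,9.5), (17,G2,9.5), (18,G4,11), (20,G1,12), (22,G3,13), (24,G3,14), (25,G2,15.5), (25,G4,15.5), (26,G1,17), (28,G4,18)
Step 2: Sum ranks within each group.
R_1 = 39.5 (n_1 = 4)
R_2 = 41.5 (n_2 = 5)
R_3 = 35.5 (n_3 = 4)
R_4 = 54.5 (n_4 = 5)
Step 3: H = 12/(N(N+1)) * sum(R_i^2/n_i) - 3(N+1)
     = 12/(18*19) * (39.5^2/4 + 41.5^2/5 + 35.5^2/4 + 54.5^2/5) - 3*19
     = 0.035088 * 1643.62 - 57
     = 0.671053.
Step 4: Ties present; correction factor C = 1 - 42/(18^3 - 18) = 0.992776. Corrected H = 0.671053 / 0.992776 = 0.675936.
Step 5: Under H0, H ~ chi^2(3); p-value = 0.878849.
Step 6: alpha = 0.1. fail to reject H0.

H = 0.6759, df = 3, p = 0.878849, fail to reject H0.


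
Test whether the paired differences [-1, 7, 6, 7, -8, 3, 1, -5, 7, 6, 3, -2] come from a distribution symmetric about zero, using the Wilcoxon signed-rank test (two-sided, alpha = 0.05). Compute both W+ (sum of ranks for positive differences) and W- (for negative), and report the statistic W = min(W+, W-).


Step 1: Drop any zero differences (none here) and take |d_i|.
|d| = [1, 7, 6, 7, 8, 3, 1, 5, 7, 6, 3, 2]
Step 2: Midrank |d_i| (ties get averaged ranks).
ranks: |1|->1.5, |7|->10, |6|->7.5, |7|->10, |8|->12, |3|->4.5, |1|->1.5, |5|->6, |7|->10, |6|->7.5, |3|->4.5, |2|->3
Step 3: Attach original signs; sum ranks with positive sign and with negative sign.
W+ = 10 + 7.5 + 10 + 4.5 + 1.5 + 10 + 7.5 + 4.5 = 55.5
W- = 1.5 + 12 + 6 + 3 = 22.5
(Check: W+ + W- = 78 should equal n(n+1)/2 = 78.)
Step 4: Test statistic W = min(W+, W-) = 22.5.
Step 5: Ties in |d|, so use the tie-corrected normal approximation.
        E[W] = n(n+1)/4 = 12*13/4 = 39.
        Tie groups: |d|=1 (t=2), |d|=3 (t=2), |d|=6 (t=2), |d|=7 (t=3); sum(t^3 - t) = 42.
        Var[W] = n(n+1)(2n+1)/24 - sum(t^3-t)/48 = 3900/24 - 42/48 = 161.625.
        z = (W - E[W]) / sqrt(Var[W]) = (22.5 - 39) / 12.7132 = -1.2979.
        Two-sided p = 2*Phi(z) = 0.194334.
Step 6: alpha = 0.05. fail to reject H0.

W+ = 55.5, W- = 22.5, W = min = 22.5, p = 0.194334, fail to reject H0.


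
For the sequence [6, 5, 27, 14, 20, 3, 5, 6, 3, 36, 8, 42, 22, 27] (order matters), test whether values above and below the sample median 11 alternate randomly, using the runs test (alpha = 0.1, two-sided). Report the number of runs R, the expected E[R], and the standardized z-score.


Step 1: Compute median = 11; label A = above, B = below.
Labels in order: BBAAABBBBABAAA  (n_A = 7, n_B = 7)
Step 2: Count runs R = 6.
Step 3: Under H0 (random ordering), E[R] = 2*n_A*n_B/(n_A+n_B) + 1 = 2*7*7/14 + 1 = 8.0000.
        Var[R] = 2*n_A*n_B*(2*n_A*n_B - n_A - n_B) / ((n_A+n_B)^2 * (n_A+n_B-1)) = 8232/2548 = 3.2308.
        SD[R] = 1.7974.
Step 4: Continuity-corrected z = (R + 0.5 - E[R]) / SD[R] = (6 + 0.5 - 8.0000) / 1.7974 = -0.8345.
Step 5: Two-sided p-value via normal approximation = 2*(1 - Phi(|z|)) = 0.403986.
Step 6: alpha = 0.1. fail to reject H0.

R = 6, z = -0.8345, p = 0.403986, fail to reject H0.


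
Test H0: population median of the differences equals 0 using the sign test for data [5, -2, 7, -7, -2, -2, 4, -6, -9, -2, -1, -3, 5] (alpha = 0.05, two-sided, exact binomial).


Step 1: Discard zero differences. Original n = 13; n_eff = number of nonzero differences = 13.
Nonzero differences (with sign): +5, -2, +7, -7, -2, -2, +4, -6, -9, -2, -1, -3, +5
Step 2: Count signs: positive = 4, negative = 9.
Step 3: Under H0: P(positive) = 0.5, so the number of positives S ~ Bin(13, 0.5).
Step 4: Two-sided exact p-value = sum of Bin(13,0.5) probabilities at or below the observed probability = 0.266846.
Step 5: alpha = 0.05. fail to reject H0.

n_eff = 13, pos = 4, neg = 9, p = 0.266846, fail to reject H0.


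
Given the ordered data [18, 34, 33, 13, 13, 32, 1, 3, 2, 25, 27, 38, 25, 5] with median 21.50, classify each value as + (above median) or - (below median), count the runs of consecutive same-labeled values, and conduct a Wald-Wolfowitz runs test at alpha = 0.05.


Step 1: Compute median = 21.50; label A = above, B = below.
Labels in order: BAABBABBBAAAAB  (n_A = 7, n_B = 7)
Step 2: Count runs R = 7.
Step 3: Under H0 (random ordering), E[R] = 2*n_A*n_B/(n_A+n_B) + 1 = 2*7*7/14 + 1 = 8.0000.
        Var[R] = 2*n_A*n_B*(2*n_A*n_B - n_A - n_B) / ((n_A+n_B)^2 * (n_A+n_B-1)) = 8232/2548 = 3.2308.
        SD[R] = 1.7974.
Step 4: Continuity-corrected z = (R + 0.5 - E[R]) / SD[R] = (7 + 0.5 - 8.0000) / 1.7974 = -0.2782.
Step 5: Two-sided p-value via normal approximation = 2*(1 - Phi(|z|)) = 0.780879.
Step 6: alpha = 0.05. fail to reject H0.

R = 7, z = -0.2782, p = 0.780879, fail to reject H0.


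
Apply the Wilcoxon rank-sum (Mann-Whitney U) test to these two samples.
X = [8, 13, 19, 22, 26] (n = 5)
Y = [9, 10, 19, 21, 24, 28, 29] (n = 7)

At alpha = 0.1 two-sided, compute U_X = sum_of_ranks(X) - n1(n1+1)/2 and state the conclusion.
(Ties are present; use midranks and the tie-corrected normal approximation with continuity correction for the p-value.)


Step 1: Combine and sort all 12 observations; assign midranks.
sorted (value, group): (8,X), (9,Y), (10,Y), (13,X), (19,X), (19,Y), (21,Y), (22,X), (24,Y), (26,X), (28,Y), (29,Y)
ranks: 8->1, 9->2, 10->3, 13->4, 19->5.5, 19->5.5, 21->7, 22->8, 24->9, 26->10, 28->11, 29->12
Step 2: Rank sum for X: R1 = 1 + 4 + 5.5 + 8 + 10 = 28.5.
Step 3: U_X = R1 - n1(n1+1)/2 = 28.5 - 5*6/2 = 28.5 - 15 = 13.5.
       U_Y = n1*n2 - U_X = 35 - 13.5 = 21.5.
Step 4: Ties are present, so use the tie-corrected normal approximation (with continuity correction) for the p-value.
Step 5: p-value = 0.569088; compare to alpha = 0.1. fail to reject H0.

U_X = 13.5, p = 0.569088, fail to reject H0 at alpha = 0.1.


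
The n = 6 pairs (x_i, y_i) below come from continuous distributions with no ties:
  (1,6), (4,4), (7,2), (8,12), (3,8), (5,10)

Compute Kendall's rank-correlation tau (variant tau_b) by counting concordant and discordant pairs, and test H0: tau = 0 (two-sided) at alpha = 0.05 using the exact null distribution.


Step 1: Enumerate the 15 unordered pairs (i,j) with i<j and classify each by sign(x_j-x_i) * sign(y_j-y_i).
  (1,2):dx=+3,dy=-2->D; (1,3):dx=+6,dy=-4->D; (1,4):dx=+7,dy=+6->C; (1,5):dx=+2,dy=+2->C
  (1,6):dx=+4,dy=+4->C; (2,3):dx=+3,dy=-2->D; (2,4):dx=+4,dy=+8->C; (2,5):dx=-1,dy=+4->D
  (2,6):dx=+1,dy=+6->C; (3,4):dx=+1,dy=+10->C; (3,5):dx=-4,dy=+6->D; (3,6):dx=-2,dy=+8->D
  (4,5):dx=-5,dy=-4->C; (4,6):dx=-3,dy=-2->C; (5,6):dx=+2,dy=+2->C
Step 2: C = 9, D = 6, total pairs = 15.
Step 3: tau = (C - D)/(n(n-1)/2) = (9 - 6)/15 = 0.200000.
Step 4: Exact two-sided p-value (enumerate n! = 720 permutations of y under H0): p = 0.719444.
Step 5: alpha = 0.05. fail to reject H0.

tau_b = 0.2000 (C=9, D=6), p = 0.719444, fail to reject H0.


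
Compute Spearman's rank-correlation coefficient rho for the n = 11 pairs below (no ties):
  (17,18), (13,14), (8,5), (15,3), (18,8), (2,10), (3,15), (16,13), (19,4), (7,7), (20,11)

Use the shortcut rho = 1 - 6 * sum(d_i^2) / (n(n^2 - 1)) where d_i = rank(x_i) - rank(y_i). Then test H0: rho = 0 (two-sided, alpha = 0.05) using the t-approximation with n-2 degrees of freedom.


Step 1: Rank x and y separately (midranks; no ties here).
rank(x): 17->8, 13->5, 8->4, 15->6, 18->9, 2->1, 3->2, 16->7, 19->10, 7->3, 20->11
rank(y): 18->11, 14->9, 5->3, 3->1, 8->5, 10->6, 15->10, 13->8, 4->2, 7->4, 11->7
Step 2: d_i = R_x(i) - R_y(i); compute d_i^2.
  (8-11)^2=9, (5-9)^2=16, (4-3)^2=1, (6-1)^2=25, (9-5)^2=16, (1-6)^2=25, (2-10)^2=64, (7-8)^2=1, (10-2)^2=64, (3-4)^2=1, (11-7)^2=16
sum(d^2) = 238.
Step 3: rho = 1 - 6*238 / (11*(11^2 - 1)) = 1 - 1428/1320 = -0.081818.
Step 4: Under H0, t = rho * sqrt((n-2)/(1-rho^2)) = -0.2463 ~ t(9).
Step 5: Two-sided p-value from the t-distribution with 9 df = 0.810990.
Step 6: alpha = 0.05. fail to reject H0.

rho = -0.0818, p = 0.810990, fail to reject H0 at alpha = 0.05.


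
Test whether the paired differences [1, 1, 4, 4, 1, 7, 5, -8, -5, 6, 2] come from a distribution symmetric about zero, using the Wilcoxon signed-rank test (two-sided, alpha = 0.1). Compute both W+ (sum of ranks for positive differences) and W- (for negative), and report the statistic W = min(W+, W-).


Step 1: Drop any zero differences (none here) and take |d_i|.
|d| = [1, 1, 4, 4, 1, 7, 5, 8, 5, 6, 2]
Step 2: Midrank |d_i| (ties get averaged ranks).
ranks: |1|->2, |1|->2, |4|->5.5, |4|->5.5, |1|->2, |7|->10, |5|->7.5, |8|->11, |5|->7.5, |6|->9, |2|->4
Step 3: Attach original signs; sum ranks with positive sign and with negative sign.
W+ = 2 + 2 + 5.5 + 5.5 + 2 + 10 + 7.5 + 9 + 4 = 47.5
W- = 11 + 7.5 = 18.5
(Check: W+ + W- = 66 should equal n(n+1)/2 = 66.)
Step 4: Test statistic W = min(W+, W-) = 18.5.
Step 5: Ties in |d|, so use the tie-corrected normal approximation.
        E[W] = n(n+1)/4 = 11*12/4 = 33.
        Tie groups: |d|=1 (t=3), |d|=4 (t=2), |d|=5 (t=2); sum(t^3 - t) = 36.
        Var[W] = n(n+1)(2n+1)/24 - sum(t^3-t)/48 = 3036/24 - 36/48 = 125.75.
        z = (W - E[W]) / sqrt(Var[W]) = (18.5 - 33) / 11.2138 = -1.2930.
        Two-sided p = 2*Phi(z) = 0.195995.
Step 6: alpha = 0.1. fail to reject H0.

W+ = 47.5, W- = 18.5, W = min = 18.5, p = 0.195995, fail to reject H0.


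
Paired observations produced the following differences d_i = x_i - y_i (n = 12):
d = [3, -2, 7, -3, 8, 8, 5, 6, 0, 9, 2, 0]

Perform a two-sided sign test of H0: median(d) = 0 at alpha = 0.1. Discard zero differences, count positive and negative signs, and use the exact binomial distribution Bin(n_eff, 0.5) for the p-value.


Step 1: Discard zero differences. Original n = 12; n_eff = number of nonzero differences = 10.
Nonzero differences (with sign): +3, -2, +7, -3, +8, +8, +5, +6, +9, +2
Step 2: Count signs: positive = 8, negative = 2.
Step 3: Under H0: P(positive) = 0.5, so the number of positives S ~ Bin(10, 0.5).
Step 4: Two-sided exact p-value = sum of Bin(10,0.5) probabilities at or below the observed probability = 0.109375.
Step 5: alpha = 0.1. fail to reject H0.

n_eff = 10, pos = 8, neg = 2, p = 0.109375, fail to reject H0.


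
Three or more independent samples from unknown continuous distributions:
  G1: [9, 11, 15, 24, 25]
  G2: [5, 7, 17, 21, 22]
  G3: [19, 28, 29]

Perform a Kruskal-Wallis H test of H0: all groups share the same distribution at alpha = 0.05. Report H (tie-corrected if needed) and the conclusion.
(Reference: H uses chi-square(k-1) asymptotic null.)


Step 1: Combine all N = 13 observations and assign midranks.
sorted (value, group, rank): (5,G2,1), (7,G2,2), (9,G1,3), (11,G1,4), (15,G1,5), (17,G2,6), (19,G3,7), (21,G2,8), (22,G2,9), (24,G1,10), (25,G1,11), (28,G3,12), (29,G3,13)
Step 2: Sum ranks within each group.
R_1 = 33 (n_1 = 5)
R_2 = 26 (n_2 = 5)
R_3 = 32 (n_3 = 3)
Step 3: H = 12/(N(N+1)) * sum(R_i^2/n_i) - 3(N+1)
     = 12/(13*14) * (33^2/5 + 26^2/5 + 32^2/3) - 3*14
     = 0.065934 * 694.333 - 42
     = 3.780220.
Step 4: No ties, so H is used without correction.
Step 5: Under H0, H ~ chi^2(2); p-value = 0.151055.
Step 6: alpha = 0.05. fail to reject H0.

H = 3.7802, df = 2, p = 0.151055, fail to reject H0.


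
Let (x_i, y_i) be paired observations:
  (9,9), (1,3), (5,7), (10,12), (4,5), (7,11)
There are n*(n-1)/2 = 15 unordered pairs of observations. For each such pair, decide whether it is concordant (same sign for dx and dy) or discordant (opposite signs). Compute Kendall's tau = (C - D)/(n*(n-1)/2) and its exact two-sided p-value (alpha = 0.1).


Step 1: Enumerate the 15 unordered pairs (i,j) with i<j and classify each by sign(x_j-x_i) * sign(y_j-y_i).
  (1,2):dx=-8,dy=-6->C; (1,3):dx=-4,dy=-2->C; (1,4):dx=+1,dy=+3->C; (1,5):dx=-5,dy=-4->C
  (1,6):dx=-2,dy=+2->D; (2,3):dx=+4,dy=+4->C; (2,4):dx=+9,dy=+9->C; (2,5):dx=+3,dy=+2->C
  (2,6):dx=+6,dy=+8->C; (3,4):dx=+5,dy=+5->C; (3,5):dx=-1,dy=-2->C; (3,6):dx=+2,dy=+4->C
  (4,5):dx=-6,dy=-7->C; (4,6):dx=-3,dy=-1->C; (5,6):dx=+3,dy=+6->C
Step 2: C = 14, D = 1, total pairs = 15.
Step 3: tau = (C - D)/(n(n-1)/2) = (14 - 1)/15 = 0.866667.
Step 4: Exact two-sided p-value (enumerate n! = 720 permutations of y under H0): p = 0.016667.
Step 5: alpha = 0.1. reject H0.

tau_b = 0.8667 (C=14, D=1), p = 0.016667, reject H0.


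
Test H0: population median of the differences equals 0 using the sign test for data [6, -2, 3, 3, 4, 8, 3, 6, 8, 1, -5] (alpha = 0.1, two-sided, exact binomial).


Step 1: Discard zero differences. Original n = 11; n_eff = number of nonzero differences = 11.
Nonzero differences (with sign): +6, -2, +3, +3, +4, +8, +3, +6, +8, +1, -5
Step 2: Count signs: positive = 9, negative = 2.
Step 3: Under H0: P(positive) = 0.5, so the number of positives S ~ Bin(11, 0.5).
Step 4: Two-sided exact p-value = sum of Bin(11,0.5) probabilities at or below the observed probability = 0.065430.
Step 5: alpha = 0.1. reject H0.

n_eff = 11, pos = 9, neg = 2, p = 0.065430, reject H0.


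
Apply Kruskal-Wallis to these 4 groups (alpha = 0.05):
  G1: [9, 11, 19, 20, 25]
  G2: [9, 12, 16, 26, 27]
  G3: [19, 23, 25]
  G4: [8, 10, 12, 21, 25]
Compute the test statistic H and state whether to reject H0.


Step 1: Combine all N = 18 observations and assign midranks.
sorted (value, group, rank): (8,G4,1), (9,G1,2.5), (9,G2,2.5), (10,G4,4), (11,G1,5), (12,G2,6.5), (12,G4,6.5), (16,G2,8), (19,G1,9.5), (19,G3,9.5), (20,G1,11), (21,G4,12), (23,G3,13), (25,G1,15), (25,G3,15), (25,G4,15), (26,G2,17), (27,G2,18)
Step 2: Sum ranks within each group.
R_1 = 43 (n_1 = 5)
R_2 = 52 (n_2 = 5)
R_3 = 37.5 (n_3 = 3)
R_4 = 38.5 (n_4 = 5)
Step 3: H = 12/(N(N+1)) * sum(R_i^2/n_i) - 3(N+1)
     = 12/(18*19) * (43^2/5 + 52^2/5 + 37.5^2/3 + 38.5^2/5) - 3*19
     = 0.035088 * 1675.8 - 57
     = 1.800000.
Step 4: Ties present; correction factor C = 1 - 42/(18^3 - 18) = 0.992776. Corrected H = 1.800000 / 0.992776 = 1.813098.
Step 5: Under H0, H ~ chi^2(3); p-value = 0.612089.
Step 6: alpha = 0.05. fail to reject H0.

H = 1.8131, df = 3, p = 0.612089, fail to reject H0.


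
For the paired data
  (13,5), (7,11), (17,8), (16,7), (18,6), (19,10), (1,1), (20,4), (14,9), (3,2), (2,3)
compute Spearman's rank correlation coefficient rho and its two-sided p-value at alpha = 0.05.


Step 1: Rank x and y separately (midranks; no ties here).
rank(x): 13->5, 7->4, 17->8, 16->7, 18->9, 19->10, 1->1, 20->11, 14->6, 3->3, 2->2
rank(y): 5->5, 11->11, 8->8, 7->7, 6->6, 10->10, 1->1, 4->4, 9->9, 2->2, 3->3
Step 2: d_i = R_x(i) - R_y(i); compute d_i^2.
  (5-5)^2=0, (4-11)^2=49, (8-8)^2=0, (7-7)^2=0, (9-6)^2=9, (10-10)^2=0, (1-1)^2=0, (11-4)^2=49, (6-9)^2=9, (3-2)^2=1, (2-3)^2=1
sum(d^2) = 118.
Step 3: rho = 1 - 6*118 / (11*(11^2 - 1)) = 1 - 708/1320 = 0.463636.
Step 4: Under H0, t = rho * sqrt((n-2)/(1-rho^2)) = 1.5698 ~ t(9).
Step 5: Two-sided p-value from the t-distribution with 9 df = 0.150901.
Step 6: alpha = 0.05. fail to reject H0.

rho = 0.4636, p = 0.150901, fail to reject H0 at alpha = 0.05.


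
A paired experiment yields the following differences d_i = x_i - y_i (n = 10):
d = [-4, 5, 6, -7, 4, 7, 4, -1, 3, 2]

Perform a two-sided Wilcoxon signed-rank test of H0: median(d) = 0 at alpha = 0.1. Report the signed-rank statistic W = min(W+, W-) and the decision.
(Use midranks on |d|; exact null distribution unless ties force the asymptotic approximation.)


Step 1: Drop any zero differences (none here) and take |d_i|.
|d| = [4, 5, 6, 7, 4, 7, 4, 1, 3, 2]
Step 2: Midrank |d_i| (ties get averaged ranks).
ranks: |4|->5, |5|->7, |6|->8, |7|->9.5, |4|->5, |7|->9.5, |4|->5, |1|->1, |3|->3, |2|->2
Step 3: Attach original signs; sum ranks with positive sign and with negative sign.
W+ = 7 + 8 + 5 + 9.5 + 5 + 3 + 2 = 39.5
W- = 5 + 9.5 + 1 = 15.5
(Check: W+ + W- = 55 should equal n(n+1)/2 = 55.)
Step 4: Test statistic W = min(W+, W-) = 15.5.
Step 5: Ties in |d|, so use the tie-corrected normal approximation.
        E[W] = n(n+1)/4 = 10*11/4 = 27.5.
        Tie groups: |d|=4 (t=3), |d|=7 (t=2); sum(t^3 - t) = 30.
        Var[W] = n(n+1)(2n+1)/24 - sum(t^3-t)/48 = 2310/24 - 30/48 = 95.625.
        z = (W - E[W]) / sqrt(Var[W]) = (15.5 - 27.5) / 9.7788 = -1.2271.
        Two-sided p = 2*Phi(z) = 0.219768.
Step 6: alpha = 0.1. fail to reject H0.

W+ = 39.5, W- = 15.5, W = min = 15.5, p = 0.219768, fail to reject H0.


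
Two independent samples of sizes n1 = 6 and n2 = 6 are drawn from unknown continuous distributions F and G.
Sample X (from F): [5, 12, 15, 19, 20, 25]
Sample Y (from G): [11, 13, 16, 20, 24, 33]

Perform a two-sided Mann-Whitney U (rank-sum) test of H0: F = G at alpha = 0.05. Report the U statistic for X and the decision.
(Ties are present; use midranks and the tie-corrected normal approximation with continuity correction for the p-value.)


Step 1: Combine and sort all 12 observations; assign midranks.
sorted (value, group): (5,X), (11,Y), (12,X), (13,Y), (15,X), (16,Y), (19,X), (20,X), (20,Y), (24,Y), (25,X), (33,Y)
ranks: 5->1, 11->2, 12->3, 13->4, 15->5, 16->6, 19->7, 20->8.5, 20->8.5, 24->10, 25->11, 33->12
Step 2: Rank sum for X: R1 = 1 + 3 + 5 + 7 + 8.5 + 11 = 35.5.
Step 3: U_X = R1 - n1(n1+1)/2 = 35.5 - 6*7/2 = 35.5 - 21 = 14.5.
       U_Y = n1*n2 - U_X = 36 - 14.5 = 21.5.
Step 4: Ties are present, so use the tie-corrected normal approximation (with continuity correction) for the p-value.
Step 5: p-value = 0.630356; compare to alpha = 0.05. fail to reject H0.

U_X = 14.5, p = 0.630356, fail to reject H0 at alpha = 0.05.


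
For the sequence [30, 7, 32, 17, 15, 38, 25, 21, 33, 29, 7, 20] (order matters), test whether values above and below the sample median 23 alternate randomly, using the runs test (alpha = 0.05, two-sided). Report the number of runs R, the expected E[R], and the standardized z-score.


Step 1: Compute median = 23; label A = above, B = below.
Labels in order: ABABBAABAABB  (n_A = 6, n_B = 6)
Step 2: Count runs R = 8.
Step 3: Under H0 (random ordering), E[R] = 2*n_A*n_B/(n_A+n_B) + 1 = 2*6*6/12 + 1 = 7.0000.
        Var[R] = 2*n_A*n_B*(2*n_A*n_B - n_A - n_B) / ((n_A+n_B)^2 * (n_A+n_B-1)) = 4320/1584 = 2.7273.
        SD[R] = 1.6514.
Step 4: Continuity-corrected z = (R - 0.5 - E[R]) / SD[R] = (8 - 0.5 - 7.0000) / 1.6514 = 0.3028.
Step 5: Two-sided p-value via normal approximation = 2*(1 - Phi(|z|)) = 0.762069.
Step 6: alpha = 0.05. fail to reject H0.

R = 8, z = 0.3028, p = 0.762069, fail to reject H0.


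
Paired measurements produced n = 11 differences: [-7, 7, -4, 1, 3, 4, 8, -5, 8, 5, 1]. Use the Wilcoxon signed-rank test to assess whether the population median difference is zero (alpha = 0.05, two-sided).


Step 1: Drop any zero differences (none here) and take |d_i|.
|d| = [7, 7, 4, 1, 3, 4, 8, 5, 8, 5, 1]
Step 2: Midrank |d_i| (ties get averaged ranks).
ranks: |7|->8.5, |7|->8.5, |4|->4.5, |1|->1.5, |3|->3, |4|->4.5, |8|->10.5, |5|->6.5, |8|->10.5, |5|->6.5, |1|->1.5
Step 3: Attach original signs; sum ranks with positive sign and with negative sign.
W+ = 8.5 + 1.5 + 3 + 4.5 + 10.5 + 10.5 + 6.5 + 1.5 = 46.5
W- = 8.5 + 4.5 + 6.5 = 19.5
(Check: W+ + W- = 66 should equal n(n+1)/2 = 66.)
Step 4: Test statistic W = min(W+, W-) = 19.5.
Step 5: Ties in |d|, so use the tie-corrected normal approximation.
        E[W] = n(n+1)/4 = 11*12/4 = 33.
        Tie groups: |d|=1 (t=2), |d|=4 (t=2), |d|=5 (t=2), |d|=7 (t=2), |d|=8 (t=2); sum(t^3 - t) = 30.
        Var[W] = n(n+1)(2n+1)/24 - sum(t^3-t)/48 = 3036/24 - 30/48 = 125.875.
        z = (W - E[W]) / sqrt(Var[W]) = (19.5 - 33) / 11.2194 = -1.2033.
        Two-sided p = 2*Phi(z) = 0.228871.
Step 6: alpha = 0.05. fail to reject H0.

W+ = 46.5, W- = 19.5, W = min = 19.5, p = 0.228871, fail to reject H0.


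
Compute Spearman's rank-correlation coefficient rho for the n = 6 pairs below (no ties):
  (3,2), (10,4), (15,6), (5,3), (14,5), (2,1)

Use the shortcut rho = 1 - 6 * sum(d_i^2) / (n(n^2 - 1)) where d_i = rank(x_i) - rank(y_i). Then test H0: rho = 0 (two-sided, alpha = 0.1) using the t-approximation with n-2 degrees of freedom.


Step 1: Rank x and y separately (midranks; no ties here).
rank(x): 3->2, 10->4, 15->6, 5->3, 14->5, 2->1
rank(y): 2->2, 4->4, 6->6, 3->3, 5->5, 1->1
Step 2: d_i = R_x(i) - R_y(i); compute d_i^2.
  (2-2)^2=0, (4-4)^2=0, (6-6)^2=0, (3-3)^2=0, (5-5)^2=0, (1-1)^2=0
sum(d^2) = 0.
Step 3: rho = 1 - 6*0 / (6*(6^2 - 1)) = 1 - 0/210 = 1.000000.
Step 5: Two-sided p-value from the t-distribution with 4 df = 0.000000.
Step 6: alpha = 0.1. reject H0.

rho = 1.0000, p = 0.000000, reject H0 at alpha = 0.1.


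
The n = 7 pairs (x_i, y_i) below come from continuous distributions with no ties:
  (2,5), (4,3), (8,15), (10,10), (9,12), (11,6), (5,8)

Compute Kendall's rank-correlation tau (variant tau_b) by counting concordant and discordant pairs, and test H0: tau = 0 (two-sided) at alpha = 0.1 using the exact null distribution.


Step 1: Enumerate the 21 unordered pairs (i,j) with i<j and classify each by sign(x_j-x_i) * sign(y_j-y_i).
  (1,2):dx=+2,dy=-2->D; (1,3):dx=+6,dy=+10->C; (1,4):dx=+8,dy=+5->C; (1,5):dx=+7,dy=+7->C
  (1,6):dx=+9,dy=+1->C; (1,7):dx=+3,dy=+3->C; (2,3):dx=+4,dy=+12->C; (2,4):dx=+6,dy=+7->C
  (2,5):dx=+5,dy=+9->C; (2,6):dx=+7,dy=+3->C; (2,7):dx=+1,dy=+5->C; (3,4):dx=+2,dy=-5->D
  (3,5):dx=+1,dy=-3->D; (3,6):dx=+3,dy=-9->D; (3,7):dx=-3,dy=-7->C; (4,5):dx=-1,dy=+2->D
  (4,6):dx=+1,dy=-4->D; (4,7):dx=-5,dy=-2->C; (5,6):dx=+2,dy=-6->D; (5,7):dx=-4,dy=-4->C
  (6,7):dx=-6,dy=+2->D
Step 2: C = 13, D = 8, total pairs = 21.
Step 3: tau = (C - D)/(n(n-1)/2) = (13 - 8)/21 = 0.238095.
Step 4: Exact two-sided p-value (enumerate n! = 5040 permutations of y under H0): p = 0.561905.
Step 5: alpha = 0.1. fail to reject H0.

tau_b = 0.2381 (C=13, D=8), p = 0.561905, fail to reject H0.


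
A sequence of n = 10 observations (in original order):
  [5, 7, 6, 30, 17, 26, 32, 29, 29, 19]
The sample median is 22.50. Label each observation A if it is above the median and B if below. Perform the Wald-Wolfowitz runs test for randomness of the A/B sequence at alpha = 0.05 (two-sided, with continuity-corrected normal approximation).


Step 1: Compute median = 22.50; label A = above, B = below.
Labels in order: BBBABAAAAB  (n_A = 5, n_B = 5)
Step 2: Count runs R = 5.
Step 3: Under H0 (random ordering), E[R] = 2*n_A*n_B/(n_A+n_B) + 1 = 2*5*5/10 + 1 = 6.0000.
        Var[R] = 2*n_A*n_B*(2*n_A*n_B - n_A - n_B) / ((n_A+n_B)^2 * (n_A+n_B-1)) = 2000/900 = 2.2222.
        SD[R] = 1.4907.
Step 4: Continuity-corrected z = (R + 0.5 - E[R]) / SD[R] = (5 + 0.5 - 6.0000) / 1.4907 = -0.3354.
Step 5: Two-sided p-value via normal approximation = 2*(1 - Phi(|z|)) = 0.737316.
Step 6: alpha = 0.05. fail to reject H0.

R = 5, z = -0.3354, p = 0.737316, fail to reject H0.


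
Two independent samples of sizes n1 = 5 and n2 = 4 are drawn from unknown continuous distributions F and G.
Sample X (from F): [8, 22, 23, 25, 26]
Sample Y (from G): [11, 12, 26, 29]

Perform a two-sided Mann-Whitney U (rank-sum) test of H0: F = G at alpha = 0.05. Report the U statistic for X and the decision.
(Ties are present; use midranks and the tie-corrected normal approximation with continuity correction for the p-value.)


Step 1: Combine and sort all 9 observations; assign midranks.
sorted (value, group): (8,X), (11,Y), (12,Y), (22,X), (23,X), (25,X), (26,X), (26,Y), (29,Y)
ranks: 8->1, 11->2, 12->3, 22->4, 23->5, 25->6, 26->7.5, 26->7.5, 29->9
Step 2: Rank sum for X: R1 = 1 + 4 + 5 + 6 + 7.5 = 23.5.
Step 3: U_X = R1 - n1(n1+1)/2 = 23.5 - 5*6/2 = 23.5 - 15 = 8.5.
       U_Y = n1*n2 - U_X = 20 - 8.5 = 11.5.
Step 4: Ties are present, so use the tie-corrected normal approximation (with continuity correction) for the p-value.
Step 5: p-value = 0.805701; compare to alpha = 0.05. fail to reject H0.

U_X = 8.5, p = 0.805701, fail to reject H0 at alpha = 0.05.


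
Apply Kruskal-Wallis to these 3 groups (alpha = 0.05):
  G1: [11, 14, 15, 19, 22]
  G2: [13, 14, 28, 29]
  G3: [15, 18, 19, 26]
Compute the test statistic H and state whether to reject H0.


Step 1: Combine all N = 13 observations and assign midranks.
sorted (value, group, rank): (11,G1,1), (13,G2,2), (14,G1,3.5), (14,G2,3.5), (15,G1,5.5), (15,G3,5.5), (18,G3,7), (19,G1,8.5), (19,G3,8.5), (22,G1,10), (26,G3,11), (28,G2,12), (29,G2,13)
Step 2: Sum ranks within each group.
R_1 = 28.5 (n_1 = 5)
R_2 = 30.5 (n_2 = 4)
R_3 = 32 (n_3 = 4)
Step 3: H = 12/(N(N+1)) * sum(R_i^2/n_i) - 3(N+1)
     = 12/(13*14) * (28.5^2/5 + 30.5^2/4 + 32^2/4) - 3*14
     = 0.065934 * 651.013 - 42
     = 0.923901.
Step 4: Ties present; correction factor C = 1 - 18/(13^3 - 13) = 0.991758. Corrected H = 0.923901 / 0.991758 = 0.931579.
Step 5: Under H0, H ~ chi^2(2); p-value = 0.627639.
Step 6: alpha = 0.05. fail to reject H0.

H = 0.9316, df = 2, p = 0.627639, fail to reject H0.


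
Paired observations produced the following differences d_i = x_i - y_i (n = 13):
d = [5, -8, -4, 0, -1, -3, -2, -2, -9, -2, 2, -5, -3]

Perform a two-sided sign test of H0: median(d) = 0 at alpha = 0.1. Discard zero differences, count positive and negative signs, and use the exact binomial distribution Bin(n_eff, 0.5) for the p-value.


Step 1: Discard zero differences. Original n = 13; n_eff = number of nonzero differences = 12.
Nonzero differences (with sign): +5, -8, -4, -1, -3, -2, -2, -9, -2, +2, -5, -3
Step 2: Count signs: positive = 2, negative = 10.
Step 3: Under H0: P(positive) = 0.5, so the number of positives S ~ Bin(12, 0.5).
Step 4: Two-sided exact p-value = sum of Bin(12,0.5) probabilities at or below the observed probability = 0.038574.
Step 5: alpha = 0.1. reject H0.

n_eff = 12, pos = 2, neg = 10, p = 0.038574, reject H0.


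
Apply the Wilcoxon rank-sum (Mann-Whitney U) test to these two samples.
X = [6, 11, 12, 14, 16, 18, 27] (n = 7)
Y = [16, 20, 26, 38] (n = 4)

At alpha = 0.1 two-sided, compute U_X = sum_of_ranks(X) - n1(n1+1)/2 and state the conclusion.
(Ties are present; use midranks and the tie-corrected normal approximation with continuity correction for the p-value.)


Step 1: Combine and sort all 11 observations; assign midranks.
sorted (value, group): (6,X), (11,X), (12,X), (14,X), (16,X), (16,Y), (18,X), (20,Y), (26,Y), (27,X), (38,Y)
ranks: 6->1, 11->2, 12->3, 14->4, 16->5.5, 16->5.5, 18->7, 20->8, 26->9, 27->10, 38->11
Step 2: Rank sum for X: R1 = 1 + 2 + 3 + 4 + 5.5 + 7 + 10 = 32.5.
Step 3: U_X = R1 - n1(n1+1)/2 = 32.5 - 7*8/2 = 32.5 - 28 = 4.5.
       U_Y = n1*n2 - U_X = 28 - 4.5 = 23.5.
Step 4: Ties are present, so use the tie-corrected normal approximation (with continuity correction) for the p-value.
Step 5: p-value = 0.088247; compare to alpha = 0.1. reject H0.

U_X = 4.5, p = 0.088247, reject H0 at alpha = 0.1.


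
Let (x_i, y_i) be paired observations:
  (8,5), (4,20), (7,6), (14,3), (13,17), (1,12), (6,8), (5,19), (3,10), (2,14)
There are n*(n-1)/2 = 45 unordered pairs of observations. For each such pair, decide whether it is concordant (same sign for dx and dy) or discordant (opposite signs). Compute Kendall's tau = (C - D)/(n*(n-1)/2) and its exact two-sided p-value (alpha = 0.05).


Step 1: Enumerate the 45 unordered pairs (i,j) with i<j and classify each by sign(x_j-x_i) * sign(y_j-y_i).
  (1,2):dx=-4,dy=+15->D; (1,3):dx=-1,dy=+1->D; (1,4):dx=+6,dy=-2->D; (1,5):dx=+5,dy=+12->C
  (1,6):dx=-7,dy=+7->D; (1,7):dx=-2,dy=+3->D; (1,8):dx=-3,dy=+14->D; (1,9):dx=-5,dy=+5->D
  (1,10):dx=-6,dy=+9->D; (2,3):dx=+3,dy=-14->D; (2,4):dx=+10,dy=-17->D; (2,5):dx=+9,dy=-3->D
  (2,6):dx=-3,dy=-8->C; (2,7):dx=+2,dy=-12->D; (2,8):dx=+1,dy=-1->D; (2,9):dx=-1,dy=-10->C
  (2,10):dx=-2,dy=-6->C; (3,4):dx=+7,dy=-3->D; (3,5):dx=+6,dy=+11->C; (3,6):dx=-6,dy=+6->D
  (3,7):dx=-1,dy=+2->D; (3,8):dx=-2,dy=+13->D; (3,9):dx=-4,dy=+4->D; (3,10):dx=-5,dy=+8->D
  (4,5):dx=-1,dy=+14->D; (4,6):dx=-13,dy=+9->D; (4,7):dx=-8,dy=+5->D; (4,8):dx=-9,dy=+16->D
  (4,9):dx=-11,dy=+7->D; (4,10):dx=-12,dy=+11->D; (5,6):dx=-12,dy=-5->C; (5,7):dx=-7,dy=-9->C
  (5,8):dx=-8,dy=+2->D; (5,9):dx=-10,dy=-7->C; (5,10):dx=-11,dy=-3->C; (6,7):dx=+5,dy=-4->D
  (6,8):dx=+4,dy=+7->C; (6,9):dx=+2,dy=-2->D; (6,10):dx=+1,dy=+2->C; (7,8):dx=-1,dy=+11->D
  (7,9):dx=-3,dy=+2->D; (7,10):dx=-4,dy=+6->D; (8,9):dx=-2,dy=-9->C; (8,10):dx=-3,dy=-5->C
  (9,10):dx=-1,dy=+4->D
Step 2: C = 13, D = 32, total pairs = 45.
Step 3: tau = (C - D)/(n(n-1)/2) = (13 - 32)/45 = -0.422222.
Step 4: Exact two-sided p-value (enumerate n! = 3628800 permutations of y under H0): p = 0.108313.
Step 5: alpha = 0.05. fail to reject H0.

tau_b = -0.4222 (C=13, D=32), p = 0.108313, fail to reject H0.


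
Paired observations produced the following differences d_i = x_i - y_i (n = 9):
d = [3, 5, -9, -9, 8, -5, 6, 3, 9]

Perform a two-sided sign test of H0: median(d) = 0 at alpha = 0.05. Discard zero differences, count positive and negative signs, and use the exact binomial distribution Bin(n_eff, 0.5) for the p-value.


Step 1: Discard zero differences. Original n = 9; n_eff = number of nonzero differences = 9.
Nonzero differences (with sign): +3, +5, -9, -9, +8, -5, +6, +3, +9
Step 2: Count signs: positive = 6, negative = 3.
Step 3: Under H0: P(positive) = 0.5, so the number of positives S ~ Bin(9, 0.5).
Step 4: Two-sided exact p-value = sum of Bin(9,0.5) probabilities at or below the observed probability = 0.507812.
Step 5: alpha = 0.05. fail to reject H0.

n_eff = 9, pos = 6, neg = 3, p = 0.507812, fail to reject H0.
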